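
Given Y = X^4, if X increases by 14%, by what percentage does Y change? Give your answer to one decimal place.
68.9%

For Y = X^4:
If X → X(1 + 0.14)
Then Y → Y · (1 + 0.14)^4
     ≈ Y · 1.6890

Percentage change = ((1 + 0.14)^4 − 1) × 100% ≈ 68.9%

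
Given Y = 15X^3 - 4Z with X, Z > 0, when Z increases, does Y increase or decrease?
Y decreases

Taking the partial derivative:
∂Y/∂Z = -4

∂Y/∂Z = -4 < 0 (assuming positive values)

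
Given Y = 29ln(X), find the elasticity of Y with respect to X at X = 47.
Elasticity = 1/ln(47) ≈ 0.2597

Elasticity = (dY/dX) · (X/Y)

dY/dX = 29/X
At X = 47: dY/dX = 29/47, Y = 29·ln(47)

Elasticity = (29/47) · (47 / (29·ln(47))) = 1/ln(47) ≈ 0.2597

Interpretation: for a small percentage change in X, the percentage change in Y is approximately 0.26 times as large.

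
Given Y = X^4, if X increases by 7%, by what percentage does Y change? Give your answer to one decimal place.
31.1%

For Y = X^4:
If X → X(1 + 0.07)
Then Y → Y · (1 + 0.07)^4
     ≈ Y · 1.3108

Percentage change = ((1 + 0.07)^4 − 1) × 100% ≈ 31.1%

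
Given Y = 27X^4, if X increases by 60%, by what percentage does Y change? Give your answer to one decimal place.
555.4%

For Y = 27X^4:
If X → X(1 + 0.6)
Then Y → Y · (1 + 0.6)^4
     = Y · 6.5536

Percentage change = ((1 + 0.6)^4 − 1) × 100% ≈ 555.4%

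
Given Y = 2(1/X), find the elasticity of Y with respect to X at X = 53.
Elasticity = -1

Elasticity = (dY/dX) · (X/Y)

dY/dX = -2/X²
At X = 53: dY/dX = -2/2809, Y = 2/53

Elasticity = (-2/2809) · (53 / (2/53)) = -1

Interpretation: for a small percentage change in X, the percentage change in Y is approximately -1.00 times as large.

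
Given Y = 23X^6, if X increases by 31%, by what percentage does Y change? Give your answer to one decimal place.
405.4%

For Y = 23X^6:
If X → X(1 + 0.31)
Then Y → Y · (1 + 0.31)^6
     ≈ Y · 5.0539

Percentage change = ((1 + 0.31)^6 − 1) × 100% ≈ 405.4%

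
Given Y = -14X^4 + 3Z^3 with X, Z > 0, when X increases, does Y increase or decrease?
Y decreases

Taking the partial derivative:
∂Y/∂X = -56X^3

∂Y/∂X = -56X^3 < 0 (assuming positive values)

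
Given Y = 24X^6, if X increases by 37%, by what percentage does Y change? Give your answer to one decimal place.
561.2%

For Y = 24X^6:
If X → X(1 + 0.37)
Then Y → Y · (1 + 0.37)^6
     ≈ Y · 6.6119

Percentage change = ((1 + 0.37)^6 − 1) × 100% ≈ 561.2%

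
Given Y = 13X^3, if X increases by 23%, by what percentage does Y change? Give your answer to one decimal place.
86.1%

For Y = 13X^3:
If X → X(1 + 0.23)
Then Y → Y · (1 + 0.23)^3
     ≈ Y · 1.8609

Percentage change = ((1 + 0.23)^3 − 1) × 100% ≈ 86.1%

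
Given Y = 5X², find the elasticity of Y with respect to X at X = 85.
Elasticity = 2

Elasticity = (dY/dX) · (X/Y)

dY/dX = 10·X
At X = 85: dY/dX = 850, Y = 36125

Elasticity = 850 · (85 / 36125) = 2

Interpretation: for a small percentage change in X, the percentage change in Y is approximately 2.00 times as large.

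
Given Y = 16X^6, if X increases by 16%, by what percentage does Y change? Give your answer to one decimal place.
143.6%

For Y = 16X^6:
If X → X(1 + 0.16)
Then Y → Y · (1 + 0.16)^6
     ≈ Y · 2.4364

Percentage change = ((1 + 0.16)^6 − 1) × 100% ≈ 143.6%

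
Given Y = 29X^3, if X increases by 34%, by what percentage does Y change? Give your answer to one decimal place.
140.6%

For Y = 29X^3:
If X → X(1 + 0.34)
Then Y → Y · (1 + 0.34)^3
     ≈ Y · 2.4061

Percentage change = ((1 + 0.34)^3 − 1) × 100% ≈ 140.6%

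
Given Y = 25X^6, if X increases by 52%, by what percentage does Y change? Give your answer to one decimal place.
1133.3%

For Y = 25X^6:
If X → X(1 + 0.52)
Then Y → Y · (1 + 0.52)^6
     ≈ Y · 12.3328

Percentage change = ((1 + 0.52)^6 − 1) × 100% ≈ 1133.3%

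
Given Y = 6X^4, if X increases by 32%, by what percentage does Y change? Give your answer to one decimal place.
203.6%

For Y = 6X^4:
If X → X(1 + 0.32)
Then Y → Y · (1 + 0.32)^4
     ≈ Y · 3.0360

Percentage change = ((1 + 0.32)^4 − 1) × 100% ≈ 203.6%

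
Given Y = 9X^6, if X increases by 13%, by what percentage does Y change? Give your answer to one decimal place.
108.2%

For Y = 9X^6:
If X → X(1 + 0.13)
Then Y → Y · (1 + 0.13)^6
     ≈ Y · 2.0820

Percentage change = ((1 + 0.13)^6 − 1) × 100% ≈ 108.2%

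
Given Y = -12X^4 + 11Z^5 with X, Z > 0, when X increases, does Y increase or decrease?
Y decreases

Taking the partial derivative:
∂Y/∂X = -48X^3

∂Y/∂X = -48X^3 < 0 (assuming positive values)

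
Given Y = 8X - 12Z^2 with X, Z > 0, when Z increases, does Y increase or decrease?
Y decreases

Taking the partial derivative:
∂Y/∂Z = -24Z

∂Y/∂Z = -24Z < 0 (assuming positive values)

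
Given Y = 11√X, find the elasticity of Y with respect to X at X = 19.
Elasticity = 1/2

Elasticity = (dY/dX) · (X/Y)

dY/dX = 11/(2·√X)
At X = 19: dY/dX = 11·√19/38, Y = 11·√19

Elasticity = (11·√19/38) · (19 / (11·√19)) = 1/2

Interpretation: for a small percentage change in X, the percentage change in Y is approximately 0.50 times as large.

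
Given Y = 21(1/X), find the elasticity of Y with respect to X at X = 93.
Elasticity = -1

Elasticity = (dY/dX) · (X/Y)

dY/dX = -21/X²
At X = 93: dY/dX = -7/2883, Y = 7/31

Elasticity = (-7/2883) · (93 / (7/31)) = -1

Interpretation: for a small percentage change in X, the percentage change in Y is approximately -1.00 times as large.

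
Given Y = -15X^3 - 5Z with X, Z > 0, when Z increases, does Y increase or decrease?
Y decreases

Taking the partial derivative:
∂Y/∂Z = -5

∂Y/∂Z = -5 < 0 (assuming positive values)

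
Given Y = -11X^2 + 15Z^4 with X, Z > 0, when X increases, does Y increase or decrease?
Y decreases

Taking the partial derivative:
∂Y/∂X = -22X

∂Y/∂X = -22X < 0 (assuming positive values)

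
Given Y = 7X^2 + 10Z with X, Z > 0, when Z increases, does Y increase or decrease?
Y increases

Taking the partial derivative:
∂Y/∂Z = 10

∂Y/∂Z = 10 > 0 (assuming positive values)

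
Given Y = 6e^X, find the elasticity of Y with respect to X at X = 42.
Elasticity = 42

Elasticity = (dY/dX) · (X/Y)

dY/dX = 6·e^X
At X = 42: dY/dX = 6·e^42, Y = 6·e^42

Elasticity = (6·e^42) · (42 / (6·e^42)) = 42

Interpretation: for a small percentage change in X, the percentage change in Y is approximately 42.00 times as large.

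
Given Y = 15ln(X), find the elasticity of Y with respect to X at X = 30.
Elasticity = 1/ln(30) ≈ 0.2940

Elasticity = (dY/dX) · (X/Y)

dY/dX = 15/X
At X = 30: dY/dX = 1/2, Y = 15·ln(30)

Elasticity = (1/2) · (30 / (15·ln(30))) = 1/ln(30) ≈ 0.2940

Interpretation: for a small percentage change in X, the percentage change in Y is approximately 0.29 times as large.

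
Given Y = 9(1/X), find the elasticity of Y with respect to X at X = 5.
Elasticity = -1

Elasticity = (dY/dX) · (X/Y)

dY/dX = -9/X²
At X = 5: dY/dX = -9/25, Y = 9/5

Elasticity = (-9/25) · (5 / (9/5)) = -1

Interpretation: for a small percentage change in X, the percentage change in Y is approximately -1.00 times as large.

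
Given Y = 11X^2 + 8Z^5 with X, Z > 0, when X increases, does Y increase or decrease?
Y increases

Taking the partial derivative:
∂Y/∂X = 22X

∂Y/∂X = 22X > 0 (assuming positive values)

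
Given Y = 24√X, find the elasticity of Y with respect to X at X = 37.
Elasticity = 1/2

Elasticity = (dY/dX) · (X/Y)

dY/dX = 12/√X
At X = 37: dY/dX = 12·√37/37, Y = 24·√37

Elasticity = (12·√37/37) · (37 / (24·√37)) = 1/2

Interpretation: for a small percentage change in X, the percentage change in Y is approximately 0.50 times as large.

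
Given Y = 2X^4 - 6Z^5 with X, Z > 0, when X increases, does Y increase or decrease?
Y increases

Taking the partial derivative:
∂Y/∂X = 8X^3

∂Y/∂X = 8X^3 > 0 (assuming positive values)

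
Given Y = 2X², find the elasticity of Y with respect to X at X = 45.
Elasticity = 2

Elasticity = (dY/dX) · (X/Y)

dY/dX = 4·X
At X = 45: dY/dX = 180, Y = 4050

Elasticity = 180 · (45 / 4050) = 2

Interpretation: for a small percentage change in X, the percentage change in Y is approximately 2.00 times as large.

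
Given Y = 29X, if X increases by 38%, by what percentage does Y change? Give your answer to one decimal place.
38.0%

For Y = 29X:
If X → X(1 + 0.38)
Then Y → Y · (1 + 0.38)^1
     = Y · 1.3800

Percentage change = ((1 + 0.38)^1 − 1) × 100% = 38.0%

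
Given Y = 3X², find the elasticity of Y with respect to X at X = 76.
Elasticity = 2

Elasticity = (dY/dX) · (X/Y)

dY/dX = 6·X
At X = 76: dY/dX = 456, Y = 17328

Elasticity = 456 · (76 / 17328) = 2

Interpretation: for a small percentage change in X, the percentage change in Y is approximately 2.00 times as large.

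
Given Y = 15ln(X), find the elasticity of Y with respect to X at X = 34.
Elasticity = 1/ln(34) ≈ 0.2836

Elasticity = (dY/dX) · (X/Y)

dY/dX = 15/X
At X = 34: dY/dX = 15/34, Y = 15·ln(34)

Elasticity = (15/34) · (34 / (15·ln(34))) = 1/ln(34) ≈ 0.2836

Interpretation: for a small percentage change in X, the percentage change in Y is approximately 0.28 times as large.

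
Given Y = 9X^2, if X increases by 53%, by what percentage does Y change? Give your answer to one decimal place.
134.1%

For Y = 9X^2:
If X → X(1 + 0.53)
Then Y → Y · (1 + 0.53)^2
     = Y · 2.3409

Percentage change = ((1 + 0.53)^2 − 1) × 100% ≈ 134.1%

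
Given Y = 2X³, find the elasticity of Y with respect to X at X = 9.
Elasticity = 3

Elasticity = (dY/dX) · (X/Y)

dY/dX = 6·X²
At X = 9: dY/dX = 486, Y = 1458

Elasticity = 486 · (9 / 1458) = 3

Interpretation: for a small percentage change in X, the percentage change in Y is approximately 3.00 times as large.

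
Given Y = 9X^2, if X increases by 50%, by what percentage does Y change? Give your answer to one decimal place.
125.0%

For Y = 9X^2:
If X → X(1 + 0.5)
Then Y → Y · (1 + 0.5)^2
     = Y · 2.2500

Percentage change = ((1 + 0.5)^2 − 1) × 100% = 125.0%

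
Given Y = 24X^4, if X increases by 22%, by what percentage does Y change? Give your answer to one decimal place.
121.5%

For Y = 24X^4:
If X → X(1 + 0.22)
Then Y → Y · (1 + 0.22)^4
     ≈ Y · 2.2153

Percentage change = ((1 + 0.22)^4 − 1) × 100% ≈ 121.5%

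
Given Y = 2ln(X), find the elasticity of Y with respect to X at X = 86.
Elasticity = 1/ln(86) ≈ 0.2245

Elasticity = (dY/dX) · (X/Y)

dY/dX = 2/X
At X = 86: dY/dX = 1/43, Y = 2·ln(86)

Elasticity = (1/43) · (86 / (2·ln(86))) = 1/ln(86) ≈ 0.2245

Interpretation: for a small percentage change in X, the percentage change in Y is approximately 0.22 times as large.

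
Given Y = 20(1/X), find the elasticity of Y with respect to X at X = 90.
Elasticity = -1

Elasticity = (dY/dX) · (X/Y)

dY/dX = -20/X²
At X = 90: dY/dX = -1/405, Y = 2/9

Elasticity = (-1/405) · (90 / (2/9)) = -1

Interpretation: for a small percentage change in X, the percentage change in Y is approximately -1.00 times as large.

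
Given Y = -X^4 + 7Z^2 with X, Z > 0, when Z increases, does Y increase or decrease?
Y increases

Taking the partial derivative:
∂Y/∂Z = 14Z

∂Y/∂Z = 14Z > 0 (assuming positive values)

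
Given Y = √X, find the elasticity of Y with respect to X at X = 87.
Elasticity = 1/2

Elasticity = (dY/dX) · (X/Y)

dY/dX = 1/(2·√X)
At X = 87: dY/dX = √87/174, Y = √87

Elasticity = (√87/174) · (87 / (√87)) = 1/2

Interpretation: for a small percentage change in X, the percentage change in Y is approximately 0.50 times as large.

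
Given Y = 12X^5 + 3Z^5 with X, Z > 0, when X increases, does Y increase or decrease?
Y increases

Taking the partial derivative:
∂Y/∂X = 60X^4

∂Y/∂X = 60X^4 > 0 (assuming positive values)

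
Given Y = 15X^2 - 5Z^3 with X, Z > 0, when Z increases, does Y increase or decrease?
Y decreases

Taking the partial derivative:
∂Y/∂Z = -15Z^2

∂Y/∂Z = -15Z^2 < 0 (assuming positive values)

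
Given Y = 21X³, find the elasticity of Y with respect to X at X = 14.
Elasticity = 3

Elasticity = (dY/dX) · (X/Y)

dY/dX = 63·X²
At X = 14: dY/dX = 12348, Y = 57624

Elasticity = 12348 · (14 / 57624) = 3

Interpretation: for a small percentage change in X, the percentage change in Y is approximately 3.00 times as large.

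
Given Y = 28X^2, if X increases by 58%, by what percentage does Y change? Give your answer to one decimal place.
149.6%

For Y = 28X^2:
If X → X(1 + 0.58)
Then Y → Y · (1 + 0.58)^2
     = Y · 2.4964

Percentage change = ((1 + 0.58)^2 − 1) × 100% ≈ 149.6%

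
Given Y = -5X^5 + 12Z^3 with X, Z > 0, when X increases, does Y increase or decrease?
Y decreases

Taking the partial derivative:
∂Y/∂X = -25X^4

∂Y/∂X = -25X^4 < 0 (assuming positive values)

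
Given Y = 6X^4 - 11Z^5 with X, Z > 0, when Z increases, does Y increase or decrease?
Y decreases

Taking the partial derivative:
∂Y/∂Z = -55Z^4

∂Y/∂Z = -55Z^4 < 0 (assuming positive values)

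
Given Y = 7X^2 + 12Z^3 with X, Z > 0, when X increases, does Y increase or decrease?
Y increases

Taking the partial derivative:
∂Y/∂X = 14X

∂Y/∂X = 14X > 0 (assuming positive values)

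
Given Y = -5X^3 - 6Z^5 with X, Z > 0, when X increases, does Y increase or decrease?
Y decreases

Taking the partial derivative:
∂Y/∂X = -15X^2

∂Y/∂X = -15X^2 < 0 (assuming positive values)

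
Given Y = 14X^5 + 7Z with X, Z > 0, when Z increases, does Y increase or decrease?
Y increases

Taking the partial derivative:
∂Y/∂Z = 7

∂Y/∂Z = 7 > 0 (assuming positive values)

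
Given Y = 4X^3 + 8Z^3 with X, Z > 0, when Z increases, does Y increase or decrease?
Y increases

Taking the partial derivative:
∂Y/∂Z = 24Z^2

∂Y/∂Z = 24Z^2 > 0 (assuming positive values)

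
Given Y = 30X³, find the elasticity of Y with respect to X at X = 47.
Elasticity = 3

Elasticity = (dY/dX) · (X/Y)

dY/dX = 90·X²
At X = 47: dY/dX = 198810, Y = 3114690

Elasticity = 198810 · (47 / 3114690) = 3

Interpretation: for a small percentage change in X, the percentage change in Y is approximately 3.00 times as large.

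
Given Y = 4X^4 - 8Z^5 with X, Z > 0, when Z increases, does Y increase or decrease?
Y decreases

Taking the partial derivative:
∂Y/∂Z = -40Z^4

∂Y/∂Z = -40Z^4 < 0 (assuming positive values)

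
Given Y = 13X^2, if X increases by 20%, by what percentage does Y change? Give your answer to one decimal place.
44.0%

For Y = 13X^2:
If X → X(1 + 0.2)
Then Y → Y · (1 + 0.2)^2
     = Y · 1.4400

Percentage change = ((1 + 0.2)^2 − 1) × 100% = 44.0%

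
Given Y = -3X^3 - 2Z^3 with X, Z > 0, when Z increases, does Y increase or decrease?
Y decreases

Taking the partial derivative:
∂Y/∂Z = -6Z^2

∂Y/∂Z = -6Z^2 < 0 (assuming positive values)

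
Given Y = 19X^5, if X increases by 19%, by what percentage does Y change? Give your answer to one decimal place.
138.6%

For Y = 19X^5:
If X → X(1 + 0.19)
Then Y → Y · (1 + 0.19)^5
     ≈ Y · 2.3864

Percentage change = ((1 + 0.19)^5 − 1) × 100% ≈ 138.6%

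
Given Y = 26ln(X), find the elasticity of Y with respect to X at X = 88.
Elasticity = 1/ln(88) ≈ 0.2233

Elasticity = (dY/dX) · (X/Y)

dY/dX = 26/X
At X = 88: dY/dX = 13/44, Y = 26·ln(88)

Elasticity = (13/44) · (88 / (26·ln(88))) = 1/ln(88) ≈ 0.2233

Interpretation: for a small percentage change in X, the percentage change in Y is approximately 0.22 times as large.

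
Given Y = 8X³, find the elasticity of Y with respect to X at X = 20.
Elasticity = 3

Elasticity = (dY/dX) · (X/Y)

dY/dX = 24·X²
At X = 20: dY/dX = 9600, Y = 64000

Elasticity = 9600 · (20 / 64000) = 3

Interpretation: for a small percentage change in X, the percentage change in Y is approximately 3.00 times as large.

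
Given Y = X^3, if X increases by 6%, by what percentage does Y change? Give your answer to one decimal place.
19.1%

For Y = X^3:
If X → X(1 + 0.06)
Then Y → Y · (1 + 0.06)^3
     ≈ Y · 1.1910

Percentage change = ((1 + 0.06)^3 − 1) × 100% ≈ 19.1%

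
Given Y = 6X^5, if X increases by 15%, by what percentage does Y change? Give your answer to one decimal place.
101.1%

For Y = 6X^5:
If X → X(1 + 0.15)
Then Y → Y · (1 + 0.15)^5
     ≈ Y · 2.0114

Percentage change = ((1 + 0.15)^5 − 1) × 100% ≈ 101.1%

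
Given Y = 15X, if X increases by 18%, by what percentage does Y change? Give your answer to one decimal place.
18.0%

For Y = 15X:
If X → X(1 + 0.18)
Then Y → Y · (1 + 0.18)^1
     = Y · 1.1800

Percentage change = ((1 + 0.18)^1 − 1) × 100% = 18.0%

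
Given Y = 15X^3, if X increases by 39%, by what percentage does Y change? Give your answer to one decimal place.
168.6%

For Y = 15X^3:
If X → X(1 + 0.39)
Then Y → Y · (1 + 0.39)^3
     ≈ Y · 2.6856

Percentage change = ((1 + 0.39)^3 − 1) × 100% ≈ 168.6%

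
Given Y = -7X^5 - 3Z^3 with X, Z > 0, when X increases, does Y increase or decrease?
Y decreases

Taking the partial derivative:
∂Y/∂X = -35X^4

∂Y/∂X = -35X^4 < 0 (assuming positive values)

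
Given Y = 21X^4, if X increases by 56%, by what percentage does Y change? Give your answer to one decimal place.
492.2%

For Y = 21X^4:
If X → X(1 + 0.56)
Then Y → Y · (1 + 0.56)^4
     ≈ Y · 5.9224

Percentage change = ((1 + 0.56)^4 − 1) × 100% ≈ 492.2%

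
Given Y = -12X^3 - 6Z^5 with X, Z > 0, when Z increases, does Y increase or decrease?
Y decreases

Taking the partial derivative:
∂Y/∂Z = -30Z^4

∂Y/∂Z = -30Z^4 < 0 (assuming positive values)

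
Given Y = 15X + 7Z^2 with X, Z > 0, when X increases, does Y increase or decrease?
Y increases

Taking the partial derivative:
∂Y/∂X = 15

∂Y/∂X = 15 > 0 (assuming positive values)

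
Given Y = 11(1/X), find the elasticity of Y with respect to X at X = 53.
Elasticity = -1

Elasticity = (dY/dX) · (X/Y)

dY/dX = -11/X²
At X = 53: dY/dX = -11/2809, Y = 11/53

Elasticity = (-11/2809) · (53 / (11/53)) = -1

Interpretation: for a small percentage change in X, the percentage change in Y is approximately -1.00 times as large.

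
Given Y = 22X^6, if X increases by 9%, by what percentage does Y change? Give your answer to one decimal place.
67.7%

For Y = 22X^6:
If X → X(1 + 0.09)
Then Y → Y · (1 + 0.09)^6
     ≈ Y · 1.6771

Percentage change = ((1 + 0.09)^6 − 1) × 100% ≈ 67.7%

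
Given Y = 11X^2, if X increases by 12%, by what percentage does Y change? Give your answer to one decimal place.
25.4%

For Y = 11X^2:
If X → X(1 + 0.12)
Then Y → Y · (1 + 0.12)^2
     = Y · 1.2544

Percentage change = ((1 + 0.12)^2 − 1) × 100% ≈ 25.4%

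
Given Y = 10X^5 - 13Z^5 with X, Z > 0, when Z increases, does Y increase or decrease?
Y decreases

Taking the partial derivative:
∂Y/∂Z = -65Z^4

∂Y/∂Z = -65Z^4 < 0 (assuming positive values)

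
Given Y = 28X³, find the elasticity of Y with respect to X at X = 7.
Elasticity = 3

Elasticity = (dY/dX) · (X/Y)

dY/dX = 84·X²
At X = 7: dY/dX = 4116, Y = 9604

Elasticity = 4116 · (7 / 9604) = 3

Interpretation: for a small percentage change in X, the percentage change in Y is approximately 3.00 times as large.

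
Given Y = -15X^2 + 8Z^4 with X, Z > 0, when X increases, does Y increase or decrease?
Y decreases

Taking the partial derivative:
∂Y/∂X = -30X

∂Y/∂X = -30X < 0 (assuming positive values)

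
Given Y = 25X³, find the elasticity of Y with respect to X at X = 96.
Elasticity = 3

Elasticity = (dY/dX) · (X/Y)

dY/dX = 75·X²
At X = 96: dY/dX = 691200, Y = 22118400

Elasticity = 691200 · (96 / 22118400) = 3

Interpretation: for a small percentage change in X, the percentage change in Y is approximately 3.00 times as large.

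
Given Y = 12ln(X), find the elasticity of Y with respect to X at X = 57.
Elasticity = 1/ln(57) ≈ 0.2473

Elasticity = (dY/dX) · (X/Y)

dY/dX = 12/X
At X = 57: dY/dX = 4/19, Y = 12·ln(57)

Elasticity = (4/19) · (57 / (12·ln(57))) = 1/ln(57) ≈ 0.2473

Interpretation: for a small percentage change in X, the percentage change in Y is approximately 0.25 times as large.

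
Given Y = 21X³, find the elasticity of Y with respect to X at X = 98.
Elasticity = 3

Elasticity = (dY/dX) · (X/Y)

dY/dX = 63·X²
At X = 98: dY/dX = 605052, Y = 19765032

Elasticity = 605052 · (98 / 19765032) = 3

Interpretation: for a small percentage change in X, the percentage change in Y is approximately 3.00 times as large.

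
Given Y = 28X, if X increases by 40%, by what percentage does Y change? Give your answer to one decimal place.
40.0%

For Y = 28X:
If X → X(1 + 0.4)
Then Y → Y · (1 + 0.4)^1
     = Y · 1.4000

Percentage change = ((1 + 0.4)^1 − 1) × 100% = 40.0%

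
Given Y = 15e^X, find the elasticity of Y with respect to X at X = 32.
Elasticity = 32

Elasticity = (dY/dX) · (X/Y)

dY/dX = 15·e^X
At X = 32: dY/dX = 15·e^32, Y = 15·e^32

Elasticity = (15·e^32) · (32 / (15·e^32)) = 32

Interpretation: for a small percentage change in X, the percentage change in Y is approximately 32.00 times as large.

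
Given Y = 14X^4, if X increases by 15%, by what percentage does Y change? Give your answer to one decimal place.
74.9%

For Y = 14X^4:
If X → X(1 + 0.15)
Then Y → Y · (1 + 0.15)^4
     ≈ Y · 1.7490

Percentage change = ((1 + 0.15)^4 − 1) × 100% ≈ 74.9%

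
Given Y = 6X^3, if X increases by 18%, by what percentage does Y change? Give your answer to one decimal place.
64.3%

For Y = 6X^3:
If X → X(1 + 0.18)
Then Y → Y · (1 + 0.18)^3
     ≈ Y · 1.6430

Percentage change = ((1 + 0.18)^3 − 1) × 100% ≈ 64.3%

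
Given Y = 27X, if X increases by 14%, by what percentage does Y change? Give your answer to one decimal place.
14.0%

For Y = 27X:
If X → X(1 + 0.14)
Then Y → Y · (1 + 0.14)^1
     = Y · 1.1400

Percentage change = ((1 + 0.14)^1 − 1) × 100% = 14.0%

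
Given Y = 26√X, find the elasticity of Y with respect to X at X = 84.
Elasticity = 1/2

Elasticity = (dY/dX) · (X/Y)

dY/dX = 13/√X
At X = 84: dY/dX = 13·√21/42, Y = 52·√21

Elasticity = (13·√21/42) · (84 / (52·√21)) = 1/2

Interpretation: for a small percentage change in X, the percentage change in Y is approximately 0.50 times as large.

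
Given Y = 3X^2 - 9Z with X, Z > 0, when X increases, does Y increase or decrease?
Y increases

Taking the partial derivative:
∂Y/∂X = 6X

∂Y/∂X = 6X > 0 (assuming positive values)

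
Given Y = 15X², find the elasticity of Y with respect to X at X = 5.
Elasticity = 2

Elasticity = (dY/dX) · (X/Y)

dY/dX = 30·X
At X = 5: dY/dX = 150, Y = 375

Elasticity = 150 · (5 / 375) = 2

Interpretation: for a small percentage change in X, the percentage change in Y is approximately 2.00 times as large.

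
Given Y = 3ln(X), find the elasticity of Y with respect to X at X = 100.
Elasticity = 1/ln(100) ≈ 0.2171

Elasticity = (dY/dX) · (X/Y)

dY/dX = 3/X
At X = 100: dY/dX = 3/100, Y = 3·ln(100)

Elasticity = (3/100) · (100 / (3·ln(100))) = 1/ln(100) ≈ 0.2171

Interpretation: for a small percentage change in X, the percentage change in Y is approximately 0.22 times as large.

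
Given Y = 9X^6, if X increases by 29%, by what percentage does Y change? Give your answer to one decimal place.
360.8%

For Y = 9X^6:
If X → X(1 + 0.29)
Then Y → Y · (1 + 0.29)^6
     ≈ Y · 4.6083

Percentage change = ((1 + 0.29)^6 − 1) × 100% ≈ 360.8%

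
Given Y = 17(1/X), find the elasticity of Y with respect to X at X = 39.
Elasticity = -1

Elasticity = (dY/dX) · (X/Y)

dY/dX = -17/X²
At X = 39: dY/dX = -17/1521, Y = 17/39

Elasticity = (-17/1521) · (39 / (17/39)) = -1

Interpretation: for a small percentage change in X, the percentage change in Y is approximately -1.00 times as large.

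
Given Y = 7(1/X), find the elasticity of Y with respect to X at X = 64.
Elasticity = -1

Elasticity = (dY/dX) · (X/Y)

dY/dX = -7/X²
At X = 64: dY/dX = -7/4096, Y = 7/64

Elasticity = (-7/4096) · (64 / (7/64)) = -1

Interpretation: for a small percentage change in X, the percentage change in Y is approximately -1.00 times as large.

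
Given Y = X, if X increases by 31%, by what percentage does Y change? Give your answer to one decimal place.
31.0%

For Y = X:
If X → X(1 + 0.31)
Then Y → Y · (1 + 0.31)^1
     = Y · 1.3100

Percentage change = ((1 + 0.31)^1 − 1) × 100% = 31.0%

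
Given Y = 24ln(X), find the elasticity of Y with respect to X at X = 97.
Elasticity = 1/ln(97) ≈ 0.2186

Elasticity = (dY/dX) · (X/Y)

dY/dX = 24/X
At X = 97: dY/dX = 24/97, Y = 24·ln(97)

Elasticity = (24/97) · (97 / (24·ln(97))) = 1/ln(97) ≈ 0.2186

Interpretation: for a small percentage change in X, the percentage change in Y is approximately 0.22 times as large.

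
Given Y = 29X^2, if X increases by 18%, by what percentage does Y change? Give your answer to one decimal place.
39.2%

For Y = 29X^2:
If X → X(1 + 0.18)
Then Y → Y · (1 + 0.18)^2
     = Y · 1.3924

Percentage change = ((1 + 0.18)^2 − 1) × 100% ≈ 39.2%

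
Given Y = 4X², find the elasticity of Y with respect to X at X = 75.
Elasticity = 2

Elasticity = (dY/dX) · (X/Y)

dY/dX = 8·X
At X = 75: dY/dX = 600, Y = 22500

Elasticity = 600 · (75 / 22500) = 2

Interpretation: for a small percentage change in X, the percentage change in Y is approximately 2.00 times as large.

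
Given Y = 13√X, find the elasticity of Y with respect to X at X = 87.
Elasticity = 1/2

Elasticity = (dY/dX) · (X/Y)

dY/dX = 13/(2·√X)
At X = 87: dY/dX = 13·√87/174, Y = 13·√87

Elasticity = (13·√87/174) · (87 / (13·√87)) = 1/2

Interpretation: for a small percentage change in X, the percentage change in Y is approximately 0.50 times as large.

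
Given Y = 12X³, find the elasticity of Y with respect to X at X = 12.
Elasticity = 3

Elasticity = (dY/dX) · (X/Y)

dY/dX = 36·X²
At X = 12: dY/dX = 5184, Y = 20736

Elasticity = 5184 · (12 / 20736) = 3

Interpretation: for a small percentage change in X, the percentage change in Y is approximately 3.00 times as large.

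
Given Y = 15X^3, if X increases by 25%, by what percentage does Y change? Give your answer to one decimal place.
95.3%

For Y = 15X^3:
If X → X(1 + 0.25)
Then Y → Y · (1 + 0.25)^3
     ≈ Y · 1.9531

Percentage change = ((1 + 0.25)^3 − 1) × 100% ≈ 95.3%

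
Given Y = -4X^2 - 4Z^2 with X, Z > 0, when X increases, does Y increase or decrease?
Y decreases

Taking the partial derivative:
∂Y/∂X = -8X

∂Y/∂X = -8X < 0 (assuming positive values)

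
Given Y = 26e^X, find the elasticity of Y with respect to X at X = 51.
Elasticity = 51

Elasticity = (dY/dX) · (X/Y)

dY/dX = 26·e^X
At X = 51: dY/dX = 26·e^51, Y = 26·e^51

Elasticity = (26·e^51) · (51 / (26·e^51)) = 51

Interpretation: for a small percentage change in X, the percentage change in Y is approximately 51.00 times as large.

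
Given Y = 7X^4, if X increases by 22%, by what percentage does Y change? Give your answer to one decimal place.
121.5%

For Y = 7X^4:
If X → X(1 + 0.22)
Then Y → Y · (1 + 0.22)^4
     ≈ Y · 2.2153

Percentage change = ((1 + 0.22)^4 − 1) × 100% ≈ 121.5%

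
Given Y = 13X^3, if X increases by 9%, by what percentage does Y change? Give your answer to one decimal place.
29.5%

For Y = 13X^3:
If X → X(1 + 0.09)
Then Y → Y · (1 + 0.09)^3
     ≈ Y · 1.2950

Percentage change = ((1 + 0.09)^3 − 1) × 100% ≈ 29.5%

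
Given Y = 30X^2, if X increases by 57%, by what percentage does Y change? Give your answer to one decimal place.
146.5%

For Y = 30X^2:
If X → X(1 + 0.57)
Then Y → Y · (1 + 0.57)^2
     = Y · 2.4649

Percentage change = ((1 + 0.57)^2 − 1) × 100% ≈ 146.5%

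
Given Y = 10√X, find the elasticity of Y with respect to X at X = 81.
Elasticity = 1/2

Elasticity = (dY/dX) · (X/Y)

dY/dX = 5/√X
At X = 81: dY/dX = 5/9, Y = 90

Elasticity = (5/9) · (81 / 90) = 1/2

Interpretation: for a small percentage change in X, the percentage change in Y is approximately 0.50 times as large.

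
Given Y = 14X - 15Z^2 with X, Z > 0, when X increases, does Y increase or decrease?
Y increases

Taking the partial derivative:
∂Y/∂X = 14

∂Y/∂X = 14 > 0 (assuming positive values)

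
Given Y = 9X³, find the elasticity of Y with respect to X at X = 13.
Elasticity = 3

Elasticity = (dY/dX) · (X/Y)

dY/dX = 27·X²
At X = 13: dY/dX = 4563, Y = 19773

Elasticity = 4563 · (13 / 19773) = 3

Interpretation: for a small percentage change in X, the percentage change in Y is approximately 3.00 times as large.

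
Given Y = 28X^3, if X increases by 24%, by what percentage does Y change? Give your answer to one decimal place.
90.7%

For Y = 28X^3:
If X → X(1 + 0.24)
Then Y → Y · (1 + 0.24)^3
     ≈ Y · 1.9066

Percentage change = ((1 + 0.24)^3 − 1) × 100% ≈ 90.7%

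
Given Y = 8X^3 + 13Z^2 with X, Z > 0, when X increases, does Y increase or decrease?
Y increases

Taking the partial derivative:
∂Y/∂X = 24X^2

∂Y/∂X = 24X^2 > 0 (assuming positive values)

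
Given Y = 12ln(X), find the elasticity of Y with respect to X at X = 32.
Elasticity = 1/ln(32) ≈ 0.2885

Elasticity = (dY/dX) · (X/Y)

dY/dX = 12/X
At X = 32: dY/dX = 3/8, Y = 12·ln(32)

Elasticity = (3/8) · (32 / (12·ln(32))) = 1/ln(32) ≈ 0.2885

Interpretation: for a small percentage change in X, the percentage change in Y is approximately 0.29 times as large.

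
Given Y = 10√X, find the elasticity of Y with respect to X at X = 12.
Elasticity = 1/2

Elasticity = (dY/dX) · (X/Y)

dY/dX = 5/√X
At X = 12: dY/dX = 5·√3/6, Y = 20·√3

Elasticity = (5·√3/6) · (12 / (20·√3)) = 1/2

Interpretation: for a small percentage change in X, the percentage change in Y is approximately 0.50 times as large.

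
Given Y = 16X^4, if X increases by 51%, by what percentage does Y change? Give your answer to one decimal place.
419.9%

For Y = 16X^4:
If X → X(1 + 0.51)
Then Y → Y · (1 + 0.51)^4
     ≈ Y · 5.1989

Percentage change = ((1 + 0.51)^4 − 1) × 100% ≈ 419.9%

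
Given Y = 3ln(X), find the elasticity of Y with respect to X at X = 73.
Elasticity = 1/ln(73) ≈ 0.2331

Elasticity = (dY/dX) · (X/Y)

dY/dX = 3/X
At X = 73: dY/dX = 3/73, Y = 3·ln(73)

Elasticity = (3/73) · (73 / (3·ln(73))) = 1/ln(73) ≈ 0.2331

Interpretation: for a small percentage change in X, the percentage change in Y is approximately 0.23 times as large.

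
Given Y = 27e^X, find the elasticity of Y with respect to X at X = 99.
Elasticity = 99

Elasticity = (dY/dX) · (X/Y)

dY/dX = 27·e^X
At X = 99: dY/dX = 27·e^99, Y = 27·e^99

Elasticity = (27·e^99) · (99 / (27·e^99)) = 99

Interpretation: for a small percentage change in X, the percentage change in Y is approximately 99.00 times as large.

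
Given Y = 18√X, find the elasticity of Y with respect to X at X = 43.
Elasticity = 1/2

Elasticity = (dY/dX) · (X/Y)

dY/dX = 9/√X
At X = 43: dY/dX = 9·√43/43, Y = 18·√43

Elasticity = (9·√43/43) · (43 / (18·√43)) = 1/2

Interpretation: for a small percentage change in X, the percentage change in Y is approximately 0.50 times as large.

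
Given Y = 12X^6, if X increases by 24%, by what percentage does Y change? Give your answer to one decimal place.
263.5%

For Y = 12X^6:
If X → X(1 + 0.24)
Then Y → Y · (1 + 0.24)^6
     ≈ Y · 3.6352

Percentage change = ((1 + 0.24)^6 − 1) × 100% ≈ 263.5%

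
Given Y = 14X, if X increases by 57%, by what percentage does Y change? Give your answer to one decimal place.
57.0%

For Y = 14X:
If X → X(1 + 0.57)
Then Y → Y · (1 + 0.57)^1
     = Y · 1.5700

Percentage change = ((1 + 0.57)^1 − 1) × 100% = 57.0%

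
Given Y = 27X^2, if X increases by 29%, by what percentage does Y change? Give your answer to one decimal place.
66.4%

For Y = 27X^2:
If X → X(1 + 0.29)
Then Y → Y · (1 + 0.29)^2
     = Y · 1.6641

Percentage change = ((1 + 0.29)^2 − 1) × 100% ≈ 66.4%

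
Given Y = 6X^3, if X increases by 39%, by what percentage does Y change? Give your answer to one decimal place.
168.6%

For Y = 6X^3:
If X → X(1 + 0.39)
Then Y → Y · (1 + 0.39)^3
     ≈ Y · 2.6856

Percentage change = ((1 + 0.39)^3 − 1) × 100% ≈ 168.6%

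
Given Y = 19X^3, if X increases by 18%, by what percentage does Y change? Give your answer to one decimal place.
64.3%

For Y = 19X^3:
If X → X(1 + 0.18)
Then Y → Y · (1 + 0.18)^3
     ≈ Y · 1.6430

Percentage change = ((1 + 0.18)^3 − 1) × 100% ≈ 64.3%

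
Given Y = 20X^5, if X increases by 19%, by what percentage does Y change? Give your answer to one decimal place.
138.6%

For Y = 20X^5:
If X → X(1 + 0.19)
Then Y → Y · (1 + 0.19)^5
     ≈ Y · 2.3864

Percentage change = ((1 + 0.19)^5 − 1) × 100% ≈ 138.6%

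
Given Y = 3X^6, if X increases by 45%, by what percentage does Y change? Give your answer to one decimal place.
829.4%

For Y = 3X^6:
If X → X(1 + 0.45)
Then Y → Y · (1 + 0.45)^6
     ≈ Y · 9.2941

Percentage change = ((1 + 0.45)^6 − 1) × 100% ≈ 829.4%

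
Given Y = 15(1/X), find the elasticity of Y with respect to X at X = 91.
Elasticity = -1

Elasticity = (dY/dX) · (X/Y)

dY/dX = -15/X²
At X = 91: dY/dX = -15/8281, Y = 15/91

Elasticity = (-15/8281) · (91 / (15/91)) = -1

Interpretation: for a small percentage change in X, the percentage change in Y is approximately -1.00 times as large.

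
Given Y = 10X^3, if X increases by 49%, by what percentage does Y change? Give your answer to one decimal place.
230.8%

For Y = 10X^3:
If X → X(1 + 0.49)
Then Y → Y · (1 + 0.49)^3
     ≈ Y · 3.3079

Percentage change = ((1 + 0.49)^3 − 1) × 100% ≈ 230.8%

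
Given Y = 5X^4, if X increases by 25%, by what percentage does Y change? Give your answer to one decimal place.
144.1%

For Y = 5X^4:
If X → X(1 + 0.25)
Then Y → Y · (1 + 0.25)^4
     ≈ Y · 2.4414

Percentage change = ((1 + 0.25)^4 − 1) × 100% ≈ 144.1%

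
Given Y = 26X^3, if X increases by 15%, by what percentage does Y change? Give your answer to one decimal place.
52.1%

For Y = 26X^3:
If X → X(1 + 0.15)
Then Y → Y · (1 + 0.15)^3
     ≈ Y · 1.5209

Percentage change = ((1 + 0.15)^3 − 1) × 100% ≈ 52.1%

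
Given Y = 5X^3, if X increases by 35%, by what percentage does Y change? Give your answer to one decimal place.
146.0%

For Y = 5X^3:
If X → X(1 + 0.35)
Then Y → Y · (1 + 0.35)^3
     ≈ Y · 2.4604

Percentage change = ((1 + 0.35)^3 − 1) × 100% ≈ 146.0%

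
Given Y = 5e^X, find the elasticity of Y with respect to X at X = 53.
Elasticity = 53

Elasticity = (dY/dX) · (X/Y)

dY/dX = 5·e^X
At X = 53: dY/dX = 5·e^53, Y = 5·e^53

Elasticity = (5·e^53) · (53 / (5·e^53)) = 53

Interpretation: for a small percentage change in X, the percentage change in Y is approximately 53.00 times as large.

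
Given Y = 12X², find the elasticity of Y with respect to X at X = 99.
Elasticity = 2

Elasticity = (dY/dX) · (X/Y)

dY/dX = 24·X
At X = 99: dY/dX = 2376, Y = 117612

Elasticity = 2376 · (99 / 117612) = 2

Interpretation: for a small percentage change in X, the percentage change in Y is approximately 2.00 times as large.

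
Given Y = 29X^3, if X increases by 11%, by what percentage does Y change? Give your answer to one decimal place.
36.8%

For Y = 29X^3:
If X → X(1 + 0.11)
Then Y → Y · (1 + 0.11)^3
     ≈ Y · 1.3676

Percentage change = ((1 + 0.11)^3 − 1) × 100% ≈ 36.8%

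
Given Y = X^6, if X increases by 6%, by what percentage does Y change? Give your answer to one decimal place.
41.9%

For Y = X^6:
If X → X(1 + 0.06)
Then Y → Y · (1 + 0.06)^6
     ≈ Y · 1.4185

Percentage change = ((1 + 0.06)^6 − 1) × 100% ≈ 41.9%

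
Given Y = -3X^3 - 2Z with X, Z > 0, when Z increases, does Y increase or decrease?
Y decreases

Taking the partial derivative:
∂Y/∂Z = -2

∂Y/∂Z = -2 < 0 (assuming positive values)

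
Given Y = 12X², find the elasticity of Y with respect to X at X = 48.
Elasticity = 2

Elasticity = (dY/dX) · (X/Y)

dY/dX = 24·X
At X = 48: dY/dX = 1152, Y = 27648

Elasticity = 1152 · (48 / 27648) = 2

Interpretation: for a small percentage change in X, the percentage change in Y is approximately 2.00 times as large.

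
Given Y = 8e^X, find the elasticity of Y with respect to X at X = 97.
Elasticity = 97

Elasticity = (dY/dX) · (X/Y)

dY/dX = 8·e^X
At X = 97: dY/dX = 8·e^97, Y = 8·e^97

Elasticity = (8·e^97) · (97 / (8·e^97)) = 97

Interpretation: for a small percentage change in X, the percentage change in Y is approximately 97.00 times as large.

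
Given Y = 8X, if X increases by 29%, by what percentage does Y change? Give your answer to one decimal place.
29.0%

For Y = 8X:
If X → X(1 + 0.29)
Then Y → Y · (1 + 0.29)^1
     = Y · 1.2900

Percentage change = ((1 + 0.29)^1 − 1) × 100% = 29.0%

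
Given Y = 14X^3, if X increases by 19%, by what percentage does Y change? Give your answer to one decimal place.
68.5%

For Y = 14X^3:
If X → X(1 + 0.19)
Then Y → Y · (1 + 0.19)^3
     ≈ Y · 1.6852

Percentage change = ((1 + 0.19)^3 − 1) × 100% ≈ 68.5%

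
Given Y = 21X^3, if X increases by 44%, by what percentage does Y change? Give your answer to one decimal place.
198.6%

For Y = 21X^3:
If X → X(1 + 0.44)
Then Y → Y · (1 + 0.44)^3
     ≈ Y · 2.9860

Percentage change = ((1 + 0.44)^3 − 1) × 100% ≈ 198.6%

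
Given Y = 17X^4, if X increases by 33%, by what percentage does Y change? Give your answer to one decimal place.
212.9%

For Y = 17X^4:
If X → X(1 + 0.33)
Then Y → Y · (1 + 0.33)^4
     ≈ Y · 3.1290

Percentage change = ((1 + 0.33)^4 − 1) × 100% ≈ 212.9%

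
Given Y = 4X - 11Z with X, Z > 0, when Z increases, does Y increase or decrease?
Y decreases

Taking the partial derivative:
∂Y/∂Z = -11

∂Y/∂Z = -11 < 0 (assuming positive values)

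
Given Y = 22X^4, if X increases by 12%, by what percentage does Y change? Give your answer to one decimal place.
57.4%

For Y = 22X^4:
If X → X(1 + 0.12)
Then Y → Y · (1 + 0.12)^4
     ≈ Y · 1.5735

Percentage change = ((1 + 0.12)^4 − 1) × 100% ≈ 57.4%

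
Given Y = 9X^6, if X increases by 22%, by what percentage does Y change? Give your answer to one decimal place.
229.7%

For Y = 9X^6:
If X → X(1 + 0.22)
Then Y → Y · (1 + 0.22)^6
     ≈ Y · 3.2973

Percentage change = ((1 + 0.22)^6 − 1) × 100% ≈ 229.7%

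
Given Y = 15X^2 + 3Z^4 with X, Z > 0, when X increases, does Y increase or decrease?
Y increases

Taking the partial derivative:
∂Y/∂X = 30X

∂Y/∂X = 30X > 0 (assuming positive values)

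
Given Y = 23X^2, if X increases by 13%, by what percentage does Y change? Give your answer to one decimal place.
27.7%

For Y = 23X^2:
If X → X(1 + 0.13)
Then Y → Y · (1 + 0.13)^2
     = Y · 1.2769

Percentage change = ((1 + 0.13)^2 − 1) × 100% ≈ 27.7%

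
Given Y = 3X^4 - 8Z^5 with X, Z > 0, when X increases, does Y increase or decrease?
Y increases

Taking the partial derivative:
∂Y/∂X = 12X^3

∂Y/∂X = 12X^3 > 0 (assuming positive values)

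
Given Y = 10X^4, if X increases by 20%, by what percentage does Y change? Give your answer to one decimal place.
107.4%

For Y = 10X^4:
If X → X(1 + 0.2)
Then Y → Y · (1 + 0.2)^4
     = Y · 2.0736

Percentage change = ((1 + 0.2)^4 − 1) × 100% ≈ 107.4%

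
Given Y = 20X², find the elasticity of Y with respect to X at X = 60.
Elasticity = 2

Elasticity = (dY/dX) · (X/Y)

dY/dX = 40·X
At X = 60: dY/dX = 2400, Y = 72000

Elasticity = 2400 · (60 / 72000) = 2

Interpretation: for a small percentage change in X, the percentage change in Y is approximately 2.00 times as large.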